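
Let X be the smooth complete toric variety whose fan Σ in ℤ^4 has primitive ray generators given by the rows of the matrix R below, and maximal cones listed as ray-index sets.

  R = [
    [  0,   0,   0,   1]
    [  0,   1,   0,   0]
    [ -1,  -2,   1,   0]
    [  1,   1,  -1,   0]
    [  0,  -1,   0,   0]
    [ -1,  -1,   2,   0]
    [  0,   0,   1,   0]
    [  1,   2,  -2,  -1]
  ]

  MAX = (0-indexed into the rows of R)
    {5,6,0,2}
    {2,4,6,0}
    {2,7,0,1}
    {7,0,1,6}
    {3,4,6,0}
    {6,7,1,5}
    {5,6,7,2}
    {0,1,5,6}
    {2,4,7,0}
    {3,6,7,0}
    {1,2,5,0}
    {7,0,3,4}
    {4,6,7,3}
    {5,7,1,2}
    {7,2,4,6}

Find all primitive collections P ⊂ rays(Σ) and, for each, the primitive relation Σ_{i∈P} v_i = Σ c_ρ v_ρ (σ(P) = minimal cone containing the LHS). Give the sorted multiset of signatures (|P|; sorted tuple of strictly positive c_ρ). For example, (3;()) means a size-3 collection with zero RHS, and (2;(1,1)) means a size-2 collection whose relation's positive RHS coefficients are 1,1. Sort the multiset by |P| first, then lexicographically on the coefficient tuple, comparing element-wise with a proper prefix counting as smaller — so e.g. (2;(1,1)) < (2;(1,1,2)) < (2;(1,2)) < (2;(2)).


Minimal non-faces — 9 found among 8 rays, 15 max cones:

  P={1,4}:  v_{1} + v_{4} = 0 — sig = (2;())
  P={2,3}:  v_{2} + v_{3} = v_{4} — sig = (2;(1))
  P={3,5}:  v_{3} + v_{5} = v_{6} — sig = (2;(1))
  P={4,5}:  v_{4} + v_{5} = v_{2} + v_{6} — sig = (2;(1,1))
  P={1,3}:  v_{1} + v_{3} = v_{0} + v_{6} + v_{7} — sig = (2;(1,1,1))
  P={0,5,7}:  v_{0} + v_{5} + v_{7} = v_{1} — sig = (3;(1))
  P={1,2,6}:  v_{1} + v_{2} + v_{6} = v_{5} — sig = (3;(1))
  P={0,2,6,7}:  v_{0} + v_{2} + v_{6} + v_{7} = 0 — sig = (4;())
  P={0,4,6,7}:  v_{0} + v_{4} + v_{6} + v_{7} = v_{3} — sig = (4;(1))

Hence PRS(X_Σ) =
    |P|=2: 5 collections, coeffs (), (1), (1), (1,1), (1,1,1)
    |P|=3: 2 collections, coeffs (1), (1)
    |P|=4: 2 collections, coeffs (), (1)


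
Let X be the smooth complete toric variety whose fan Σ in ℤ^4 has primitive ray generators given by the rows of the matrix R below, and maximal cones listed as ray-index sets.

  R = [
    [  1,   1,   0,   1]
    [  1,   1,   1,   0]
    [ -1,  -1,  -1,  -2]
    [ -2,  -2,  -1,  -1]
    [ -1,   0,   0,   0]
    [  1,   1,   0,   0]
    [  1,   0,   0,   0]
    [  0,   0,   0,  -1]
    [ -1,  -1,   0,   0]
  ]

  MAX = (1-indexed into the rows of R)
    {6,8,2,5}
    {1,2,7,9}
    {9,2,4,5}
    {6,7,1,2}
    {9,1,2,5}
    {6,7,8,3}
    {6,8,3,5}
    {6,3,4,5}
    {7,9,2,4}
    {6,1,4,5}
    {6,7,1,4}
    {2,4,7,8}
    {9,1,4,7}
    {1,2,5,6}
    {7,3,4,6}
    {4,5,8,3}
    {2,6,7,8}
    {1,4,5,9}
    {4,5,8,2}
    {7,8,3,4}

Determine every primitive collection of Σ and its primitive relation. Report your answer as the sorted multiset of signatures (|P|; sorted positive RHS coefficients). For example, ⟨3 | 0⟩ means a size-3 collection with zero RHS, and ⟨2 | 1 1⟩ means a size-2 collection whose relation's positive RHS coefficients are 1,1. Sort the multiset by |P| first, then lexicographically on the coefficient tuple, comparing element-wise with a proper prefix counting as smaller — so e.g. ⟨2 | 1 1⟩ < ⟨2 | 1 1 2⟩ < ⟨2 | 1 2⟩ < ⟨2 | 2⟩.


10 collections generate NE(X_Σ); each relation:

  P = {5,7}:  v_{5} + v_{7} = 0 ; sig = ⟨2 | 0⟩
  P = {6,9}:  v_{6} + v_{9} = 0 ; sig = ⟨2 | 0⟩
  P = {1,8}:  v_{1} + v_{8} = v_{6} ; sig = ⟨2 | 1⟩
  P = {3,9}:  v_{3} + v_{9} = v_{4} + v_{8} ; sig = ⟨2 | 1 1⟩
  P = {8,9}:  v_{8} + v_{9} = v_{2} + v_{4} ; sig = ⟨2 | 1 1⟩
  P = {1,3}:  v_{1} + v_{3} = v_{4} + 2·v_{6} ; sig = ⟨2 | 1 2⟩
  P = {2,3}:  v_{2} + v_{3} = 2·v_{8} ; sig = ⟨2 | 2⟩
  P = {1,2,4}:  v_{1} + v_{2} + v_{4} = 0 ; sig = ⟨3 | 0⟩
  P = {2,4,6}:  v_{2} + v_{4} + v_{6} = v_{8} ; sig = ⟨3 | 1⟩
  P = {4,6,8}:  v_{4} + v_{6} + v_{8} = v_{3} ; sig = ⟨3 | 1⟩

Sorted signature multiset PRS(X):
    |P|=2: 7 collections, coeffs (), (), (1), (1,1), (1,1), (1,2), (2)
    |P|=3: 3 collections, coeffs (), (1), (1)


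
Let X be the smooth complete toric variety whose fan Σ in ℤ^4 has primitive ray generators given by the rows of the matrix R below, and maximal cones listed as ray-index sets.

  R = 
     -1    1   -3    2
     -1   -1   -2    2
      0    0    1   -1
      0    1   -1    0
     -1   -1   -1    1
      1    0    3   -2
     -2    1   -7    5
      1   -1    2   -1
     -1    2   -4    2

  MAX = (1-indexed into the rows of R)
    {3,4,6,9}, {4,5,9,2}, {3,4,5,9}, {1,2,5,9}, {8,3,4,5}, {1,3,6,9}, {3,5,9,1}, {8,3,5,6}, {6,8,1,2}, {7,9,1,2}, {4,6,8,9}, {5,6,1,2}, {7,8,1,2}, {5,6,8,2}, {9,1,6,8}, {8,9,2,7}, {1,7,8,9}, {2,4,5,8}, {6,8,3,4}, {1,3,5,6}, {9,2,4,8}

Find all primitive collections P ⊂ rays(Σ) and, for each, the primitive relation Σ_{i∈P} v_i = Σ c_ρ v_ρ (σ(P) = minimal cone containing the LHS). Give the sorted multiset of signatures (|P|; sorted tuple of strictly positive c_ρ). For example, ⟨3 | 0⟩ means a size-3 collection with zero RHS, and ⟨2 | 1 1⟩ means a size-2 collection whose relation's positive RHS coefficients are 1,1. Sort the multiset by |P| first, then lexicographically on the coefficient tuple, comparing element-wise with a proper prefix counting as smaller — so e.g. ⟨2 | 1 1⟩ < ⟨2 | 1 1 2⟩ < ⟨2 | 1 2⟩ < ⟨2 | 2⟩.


Minimal non-faces — 15 found among 9 rays, 21 max cones:

  • {1,4}:  v_{1} + v_{4} = v_{9}  →  sig = ⟨2 | 1⟩
  • {2,3}:  v_{2} + v_{3} = v_{5}  →  sig = ⟨2 | 1⟩
  • {3,7}:  v_{3} + v_{7} = v_{2} + v_{9}  →  sig = ⟨2 | 1 1⟩
  • {4,7}:  v_{4} + v_{7} = v_{2} + v_{8} + 2·v_{9}  →  sig = ⟨2 | 1 1 2⟩
  • {5,7}:  v_{5} + v_{7} = 2·v_{2} + v_{9}  →  sig = ⟨2 | 1 2⟩
  • {6,7}:  v_{6} + v_{7} = 2·v_{1} + v_{8}  →  sig = ⟨2 | 1 2⟩
  • {1,3,8}:  v_{1} + v_{3} + v_{8} = 0  →  sig = ⟨3 | 0⟩
  • {2,4,6}:  v_{2} + v_{4} + v_{6} = 0  →  sig = ⟨3 | 0⟩
  • {1,5,8}:  v_{1} + v_{5} + v_{8} = v_{2}  →  sig = ⟨3 | 1⟩
  • {2,6,9}:  v_{2} + v_{6} + v_{9} = v_{1}  →  sig = ⟨3 | 1⟩
  • {3,8,9}:  v_{3} + v_{8} + v_{9} = v_{4}  →  sig = ⟨3 | 1⟩
  • {4,5,6}:  v_{4} + v_{5} + v_{6} = v_{3}  →  sig = ⟨3 | 1⟩
  • {5,6,9}:  v_{5} + v_{6} + v_{9} = v_{1} + v_{3}  →  sig = ⟨3 | 1 1⟩
  • {5,8,9}:  v_{5} + v_{8} + v_{9} = v_{2} + v_{4}  →  sig = ⟨3 | 1 1⟩
  • {1,2,8,9}:  v_{1} + v_{2} + v_{8} + v_{9} = v_{7}  →  sig = ⟨4 | 1⟩

Hence PRS(X_Σ) =
    ⟨2 | 1⟩
    ⟨2 | 1⟩
    ⟨2 | 1 1⟩
    ⟨2 | 1 1 2⟩
    ⟨2 | 1 2⟩
    ⟨2 | 1 2⟩
    ⟨3 | 0⟩
    ⟨3 | 0⟩
    ⟨3 | 1⟩
    ⟨3 | 1⟩
    ⟨3 | 1⟩
    ⟨3 | 1⟩
    ⟨3 | 1 1⟩
    ⟨3 | 1 1⟩
    ⟨4 | 1⟩


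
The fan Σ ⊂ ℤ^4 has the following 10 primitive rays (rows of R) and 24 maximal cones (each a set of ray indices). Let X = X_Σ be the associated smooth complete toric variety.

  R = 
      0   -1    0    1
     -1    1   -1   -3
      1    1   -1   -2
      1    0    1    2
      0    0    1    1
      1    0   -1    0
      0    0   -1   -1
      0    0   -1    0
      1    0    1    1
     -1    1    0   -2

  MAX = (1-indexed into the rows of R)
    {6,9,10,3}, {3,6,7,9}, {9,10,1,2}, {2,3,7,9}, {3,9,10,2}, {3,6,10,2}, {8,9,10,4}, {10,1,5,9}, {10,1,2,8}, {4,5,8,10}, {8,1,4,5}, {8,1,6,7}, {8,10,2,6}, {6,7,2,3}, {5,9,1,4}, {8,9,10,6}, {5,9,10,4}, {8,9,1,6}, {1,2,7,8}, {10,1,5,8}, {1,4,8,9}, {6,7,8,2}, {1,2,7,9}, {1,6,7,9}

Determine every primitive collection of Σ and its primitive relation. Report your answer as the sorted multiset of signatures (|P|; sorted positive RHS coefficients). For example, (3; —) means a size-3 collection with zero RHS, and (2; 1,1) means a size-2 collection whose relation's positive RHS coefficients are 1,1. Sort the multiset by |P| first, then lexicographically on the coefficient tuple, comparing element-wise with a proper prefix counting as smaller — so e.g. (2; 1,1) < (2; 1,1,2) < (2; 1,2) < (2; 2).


Σ has 19 primitive collections:

  P = {5,7}:  v_{5} + v_{7} = 0  →  sig = (2; —)
  P = {2,5}:  v_{2} + v_{5} = v_{10}  →  sig = (2; 1)
  P = {7,10}:  v_{7} + v_{10} = v_{2}  →  sig = (2; 1)
  P = {4,7}:  v_{4} + v_{7} = v_{8} + v_{9}  →  sig = (2; 1,1)
  P = {5,6}:  v_{5} + v_{6} = v_{8} + v_{9}  →  sig = (2; 1,1)
  P = {2,4}:  v_{2} + v_{4} = v_{8} + v_{9} + v_{10}  →  sig = (2; 1,1,1)
  P = {3,5}:  v_{3} + v_{5} = v_{6} + v_{9} + v_{10}  →  sig = (2; 1,1,1)
  P = {3,4}:  v_{3} + v_{4} = v_{6} + v_{8} + 2·v_{9} + v_{10}  →  sig = (2; 1,1,1,2)
  P = {1,3}:  v_{1} + v_{3} = 2·v_{7} + v_{9}  →  sig = (2; 1,2)
  P = {3,8}:  v_{3} + v_{8} = 2·v_{6} + v_{10}  →  sig = (2; 1,2)
  P = {4,6}:  v_{4} + v_{6} = 2·v_{8} + 2·v_{9}  →  sig = (2; 2,2)
  P = {1,4,10}:  v_{1} + v_{4} + v_{10} = v_{5}  →  sig = (3; 1)
  P = {1,6,10}:  v_{1} + v_{6} + v_{10} = v_{7}  →  sig = (3; 1)
  P = {2,6,9}:  v_{2} + v_{6} + v_{9} = v_{3}  →  sig = (3; 1)
  P = {5,8,9}:  v_{5} + v_{8} + v_{9} = v_{4}  →  sig = (3; 1)
  P = {7,8,9}:  v_{7} + v_{8} + v_{9} = v_{6}  →  sig = (3; 1)
  P = {2,8,9}:  v_{2} + v_{8} + v_{9} = v_{6} + v_{10}  →  sig = (3; 1,1)
  P = {1,2,6}:  v_{1} + v_{2} + v_{6} = 2·v_{7}  →  sig = (3; 2)
  P = {1,8,9,10}:  v_{1} + v_{8} + v_{9} + v_{10} = 0  →  sig = (4; —)

Signatures (|P|; sorted positive RHS coefficients), sorted:
    |P|=2: 11 collections, coeffs (), (1), (1), (1,1), (1,1), (1,1,1), (1,1,1), (1,1,1,2), (1,2), (1,2), (2,2)
    |P|=3: 7 collections, coeffs (1), (1), (1), (1), (1), (1,1), (2)
    |P|=4: 1 collection, coeffs ()


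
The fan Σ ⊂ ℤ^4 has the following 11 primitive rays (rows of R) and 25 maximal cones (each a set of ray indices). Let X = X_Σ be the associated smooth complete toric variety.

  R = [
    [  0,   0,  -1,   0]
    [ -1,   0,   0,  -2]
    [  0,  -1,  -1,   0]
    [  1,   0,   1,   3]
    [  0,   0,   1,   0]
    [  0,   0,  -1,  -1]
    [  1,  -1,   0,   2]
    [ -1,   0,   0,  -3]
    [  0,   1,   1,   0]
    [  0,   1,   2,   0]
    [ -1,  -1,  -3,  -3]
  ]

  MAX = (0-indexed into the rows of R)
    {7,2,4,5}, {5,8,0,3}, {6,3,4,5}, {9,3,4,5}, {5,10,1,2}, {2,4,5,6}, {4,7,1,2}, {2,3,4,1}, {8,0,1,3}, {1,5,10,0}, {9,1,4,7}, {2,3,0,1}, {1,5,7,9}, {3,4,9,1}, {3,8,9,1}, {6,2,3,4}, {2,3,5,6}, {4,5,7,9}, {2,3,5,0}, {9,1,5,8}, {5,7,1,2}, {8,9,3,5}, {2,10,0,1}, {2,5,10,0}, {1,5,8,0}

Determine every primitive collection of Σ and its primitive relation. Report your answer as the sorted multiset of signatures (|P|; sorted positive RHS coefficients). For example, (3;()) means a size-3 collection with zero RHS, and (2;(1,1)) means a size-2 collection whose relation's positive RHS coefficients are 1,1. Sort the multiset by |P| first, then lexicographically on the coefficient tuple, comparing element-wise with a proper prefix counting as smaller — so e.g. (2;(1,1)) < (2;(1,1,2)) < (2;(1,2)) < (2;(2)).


The 23 primitive collections of Σ (r=11, n=4):

  • {0,4}:  v_{0} + v_{4} = 0 — sig = (2;())
  • {2,8}:  v_{2} + v_{8} = 0 — sig = (2;())
  • {0,9}:  v_{0} + v_{9} = v_{8} — sig = (2;(1))
  • {2,9}:  v_{2} + v_{9} = v_{4} — sig = (2;(1))
  • {3,7}:  v_{3} + v_{7} = v_{4} — sig = (2;(1))
  • {4,8}:  v_{4} + v_{8} = v_{9} — sig = (2;(1))
  • {0,7}:  v_{0} + v_{7} = v_{1} + v_{5} — sig = (2;(1,1))
  • {1,6}:  v_{1} + v_{6} = v_{2} + v_{4} — sig = (2;(1,1))
  • {3,10}:  v_{3} + v_{10} = v_{0} + v_{2} — sig = (2;(1,1))
  • {9,10}:  v_{9} + v_{10} = v_{1} + v_{5} — sig = (2;(1,1))
  • {0,6}:  v_{0} + v_{6} = v_{2} + v_{3} + v_{5} — sig = (2;(1,1,1))
  • {4,10}:  v_{4} + v_{10} = v_{1} + v_{2} + v_{5} — sig = (2;(1,1,1))
  • {6,8}:  v_{6} + v_{8} = v_{3} + v_{4} + v_{5} — sig = (2;(1,1,1))
  • {7,8}:  v_{7} + v_{8} = v_{1} + v_{5} + v_{9} — sig = (2;(1,1,1))
  • {8,10}:  v_{8} + v_{10} = v_{0} + v_{1} + v_{5} — sig = (2;(1,1,1))
  • {6,7}:  v_{6} + v_{7} = v_{2} + 2·v_{4} + v_{5} — sig = (2;(1,1,2))
  • {6,9}:  v_{6} + v_{9} = v_{3} + 2·v_{4} + v_{5} — sig = (2;(1,1,2))
  • {6,10}:  v_{6} + v_{10} = 2·v_{2} + v_{5} — sig = (2;(1,2))
  • {7,10}:  v_{7} + v_{10} = 2·v_{1} + v_{2} + 2·v_{5} — sig = (2;(1,2,2))
  • {1,3,5}:  v_{1} + v_{3} + v_{5} = 0 — sig = (3;())
  • {1,4,5}:  v_{1} + v_{4} + v_{5} = v_{7} — sig = (3;(1))
  • {0,1,2,5}:  v_{0} + v_{1} + v_{2} + v_{5} = v_{10} — sig = (4;(1))
  • {2,3,4,5}:  v_{2} + v_{3} + v_{4} + v_{5} = v_{6} — sig = (4;(1))

so the primitive-relation signature multiset is
    |P|=2: 19 collections, coeffs (), (), (1), (1), (1), (1), (1,1), (1,1), (1,1), (1,1), (1,1,1), (1,1,1), (1,1,1), (1,1,1), (1,1,1), (1,1,2), (1,1,2), (1,2), (1,2,2)
    |P|=3: 2 collections, coeffs (), (1)
    |P|=4: 2 collections, coeffs (1), (1)


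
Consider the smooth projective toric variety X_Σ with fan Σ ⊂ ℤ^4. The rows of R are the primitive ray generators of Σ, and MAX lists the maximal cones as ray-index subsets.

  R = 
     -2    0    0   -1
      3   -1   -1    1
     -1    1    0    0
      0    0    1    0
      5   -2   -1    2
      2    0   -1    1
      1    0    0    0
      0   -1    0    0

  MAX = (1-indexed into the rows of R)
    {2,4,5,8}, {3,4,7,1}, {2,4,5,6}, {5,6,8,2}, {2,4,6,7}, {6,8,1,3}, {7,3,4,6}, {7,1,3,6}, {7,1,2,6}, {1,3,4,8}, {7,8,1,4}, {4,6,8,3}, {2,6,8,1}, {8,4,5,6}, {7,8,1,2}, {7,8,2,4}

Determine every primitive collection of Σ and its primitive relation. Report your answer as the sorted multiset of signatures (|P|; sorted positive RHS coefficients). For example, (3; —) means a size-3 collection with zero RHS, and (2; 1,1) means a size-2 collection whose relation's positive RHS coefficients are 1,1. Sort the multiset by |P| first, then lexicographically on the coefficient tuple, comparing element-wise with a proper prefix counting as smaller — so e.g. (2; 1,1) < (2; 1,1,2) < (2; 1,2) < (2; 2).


9 collections generate NE(X_Σ); each relation:

  P={2,3}:  v_{2} + v_{3} = v_{6}  so sig = (2; 1)
  P={1,5}:  v_{1} + v_{5} = v_{2} + v_{8}  so sig = (2; 1,1)
  P={3,5}:  v_{3} + v_{5} = v_{4} + 2·v_{6} + v_{8}  so sig = (2; 1,1,2)
  P={5,7}:  v_{5} + v_{7} = 2·v_{2} + v_{4}  so sig = (2; 1,2)
  P={1,4,6}:  v_{1} + v_{4} + v_{6} = 0  so sig = (3; —)
  P={3,7,8}:  v_{3} + v_{7} + v_{8} = 0  so sig = (3; —)
  P={6,7,8}:  v_{6} + v_{7} + v_{8} = v_{2}  so sig = (3; 1)
  P={1,2,4}:  v_{1} + v_{2} + v_{4} = v_{7} + v_{8}  so sig = (3; 1,1)
  P={2,4,6,8}:  v_{2} + v_{4} + v_{6} + v_{8} = v_{5}  so sig = (4; 1)

so the primitive-relation signature multiset is
    (2; 1)
    (2; 1,1)
    (2; 1,1,2)
    (2; 1,2)
    (3; —)
    (3; —)
    (3; 1)
    (3; 1,1)
    (4; 1)


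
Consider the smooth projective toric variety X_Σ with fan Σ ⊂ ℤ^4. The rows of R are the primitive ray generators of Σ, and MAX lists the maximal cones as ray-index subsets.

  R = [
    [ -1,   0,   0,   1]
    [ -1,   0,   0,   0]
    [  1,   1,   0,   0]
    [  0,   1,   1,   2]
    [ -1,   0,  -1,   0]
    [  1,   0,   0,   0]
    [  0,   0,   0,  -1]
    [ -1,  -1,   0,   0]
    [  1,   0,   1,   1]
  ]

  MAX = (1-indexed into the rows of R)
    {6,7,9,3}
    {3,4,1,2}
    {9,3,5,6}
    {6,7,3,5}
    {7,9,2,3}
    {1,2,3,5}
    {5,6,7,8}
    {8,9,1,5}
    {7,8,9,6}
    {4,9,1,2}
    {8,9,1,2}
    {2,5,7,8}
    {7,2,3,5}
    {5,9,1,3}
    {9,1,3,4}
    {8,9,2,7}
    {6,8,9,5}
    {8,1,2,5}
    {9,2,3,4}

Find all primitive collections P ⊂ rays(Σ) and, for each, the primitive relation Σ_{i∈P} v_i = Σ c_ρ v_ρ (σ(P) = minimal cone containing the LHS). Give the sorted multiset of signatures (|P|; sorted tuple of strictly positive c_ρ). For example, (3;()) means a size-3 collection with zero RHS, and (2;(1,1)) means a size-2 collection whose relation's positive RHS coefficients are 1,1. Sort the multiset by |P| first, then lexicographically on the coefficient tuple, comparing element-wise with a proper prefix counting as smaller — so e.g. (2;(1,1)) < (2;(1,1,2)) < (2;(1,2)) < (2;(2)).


The 11 primitive collections of Σ (r=9, n=4):

  • {2,6}:  v_{2} + v_{6} = 0  ⟹  sig = (2;())
  • {3,8}:  v_{3} + v_{8} = 0  ⟹  sig = (2;())
  • {1,7}:  v_{1} + v_{7} = v_{2}  ⟹  sig = (2;(1))
  • {1,6}:  v_{1} + v_{6} = v_{5} + v_{9}  ⟹  sig = (2;(1,1))
  • {4,6}:  v_{4} + v_{6} = v_{1} + v_{3} + v_{9}  ⟹  sig = (2;(1,1,1))
  • {4,8}:  v_{4} + v_{8} = v_{1} + v_{2} + v_{9}  ⟹  sig = (2;(1,1,1))
  • {4,7}:  v_{4} + v_{7} = 2·v_{2} + v_{3} + v_{9}  ⟹  sig = (2;(1,1,2))
  • {4,5}:  v_{4} + v_{5} = 2·v_{1} + v_{3}  ⟹  sig = (2;(1,2))
  • {5,7,9}:  v_{5} + v_{7} + v_{9} = 0  ⟹  sig = (3;())
  • {2,5,9}:  v_{2} + v_{5} + v_{9} = v_{1}  ⟹  sig = (3;(1))
  • {1,2,3,9}:  v_{1} + v_{2} + v_{3} + v_{9} = v_{4}  ⟹  sig = (4;(1))

Sorted signature multiset PRS(X):
{ (2;()) ×2,  (2;(1)),  (2;(1,1)),  (2;(1,1,1)) ×2,  (2;(1,1,2)),  (2;(1,2)),  (3;()),  (3;(1)),  (4;(1)) }


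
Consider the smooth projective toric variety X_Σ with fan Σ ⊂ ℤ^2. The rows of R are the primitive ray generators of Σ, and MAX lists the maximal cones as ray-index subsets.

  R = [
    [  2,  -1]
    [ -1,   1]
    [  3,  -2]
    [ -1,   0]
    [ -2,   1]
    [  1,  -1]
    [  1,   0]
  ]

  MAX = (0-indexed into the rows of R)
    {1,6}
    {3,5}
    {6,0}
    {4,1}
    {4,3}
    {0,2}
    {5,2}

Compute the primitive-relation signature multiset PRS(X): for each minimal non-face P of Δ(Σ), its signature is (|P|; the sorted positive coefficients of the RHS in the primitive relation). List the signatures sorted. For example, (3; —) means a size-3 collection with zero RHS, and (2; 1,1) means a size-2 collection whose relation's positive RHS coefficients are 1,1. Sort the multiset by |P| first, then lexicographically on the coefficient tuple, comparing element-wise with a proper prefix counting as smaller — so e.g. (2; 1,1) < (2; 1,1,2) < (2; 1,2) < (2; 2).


Σ has 14 primitive collections:

  P={0,4}:  v_{0} + v_{4} = 0  ⇒ sig = (2; —)
  P={1,5}:  v_{1} + v_{5} = 0  ⇒ sig = (2; —)
  P={3,6}:  v_{3} + v_{6} = 0  ⇒ sig = (2; —)
  P={0,1}:  v_{0} + v_{1} = v_{6}  ⇒ sig = (2; 1)
  P={0,3}:  v_{0} + v_{3} = v_{5}  ⇒ sig = (2; 1)
  P={0,5}:  v_{0} + v_{5} = v_{2}  ⇒ sig = (2; 1)
  P={1,2}:  v_{1} + v_{2} = v_{0}  ⇒ sig = (2; 1)
  P={1,3}:  v_{1} + v_{3} = v_{4}  ⇒ sig = (2; 1)
  P={2,4}:  v_{2} + v_{4} = v_{5}  ⇒ sig = (2; 1)
  P={4,5}:  v_{4} + v_{5} = v_{3}  ⇒ sig = (2; 1)
  P={4,6}:  v_{4} + v_{6} = v_{1}  ⇒ sig = (2; 1)
  P={5,6}:  v_{5} + v_{6} = v_{0}  ⇒ sig = (2; 1)
  P={2,3}:  v_{2} + v_{3} = 2·v_{5}  ⇒ sig = (2; 2)
  P={2,6}:  v_{2} + v_{6} = 2·v_{0}  ⇒ sig = (2; 2)

Hence PRS(X_Σ) =
[(2; —), (2; —), (2; —), (2; 1), (2; 1), (2; 1), (2; 1), (2; 1), (2; 1), (2; 1), (2; 1), (2; 1), (2; 2), (2; 2)]


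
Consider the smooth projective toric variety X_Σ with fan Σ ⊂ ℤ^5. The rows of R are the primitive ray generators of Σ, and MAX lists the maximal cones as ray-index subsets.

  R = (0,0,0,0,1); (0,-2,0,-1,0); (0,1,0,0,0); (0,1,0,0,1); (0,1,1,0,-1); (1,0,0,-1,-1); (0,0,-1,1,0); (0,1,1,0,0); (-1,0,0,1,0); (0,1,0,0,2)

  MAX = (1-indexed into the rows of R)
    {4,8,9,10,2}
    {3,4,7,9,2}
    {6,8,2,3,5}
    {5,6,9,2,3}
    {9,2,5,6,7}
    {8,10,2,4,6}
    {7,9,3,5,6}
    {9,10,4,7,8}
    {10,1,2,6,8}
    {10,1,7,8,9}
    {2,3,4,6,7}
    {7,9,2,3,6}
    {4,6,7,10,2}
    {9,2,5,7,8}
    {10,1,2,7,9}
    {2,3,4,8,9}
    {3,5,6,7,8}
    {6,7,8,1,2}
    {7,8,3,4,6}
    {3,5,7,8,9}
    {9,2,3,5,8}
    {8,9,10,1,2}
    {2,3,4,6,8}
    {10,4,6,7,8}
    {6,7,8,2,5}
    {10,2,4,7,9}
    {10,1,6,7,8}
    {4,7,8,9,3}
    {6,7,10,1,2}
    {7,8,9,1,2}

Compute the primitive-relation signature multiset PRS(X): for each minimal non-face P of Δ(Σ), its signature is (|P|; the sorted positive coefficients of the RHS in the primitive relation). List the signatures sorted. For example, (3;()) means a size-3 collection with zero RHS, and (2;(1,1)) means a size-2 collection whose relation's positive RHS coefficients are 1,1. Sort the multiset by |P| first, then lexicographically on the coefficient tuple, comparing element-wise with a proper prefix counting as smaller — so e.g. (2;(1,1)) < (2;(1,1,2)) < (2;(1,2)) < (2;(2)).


Σ has 14 primitive collections:

  {1,3}:  v_{1} + v_{3} = v_{4}  ⟹  sig = (2;(1))
  {1,4}:  v_{1} + v_{4} = v_{10}  ⟹  sig = (2;(1))
  {1,5}:  v_{1} + v_{5} = v_{8}  ⟹  sig = (2;(1))
  {4,5}:  v_{4} + v_{5} = v_{3} + v_{8}  ⟹  sig = (2;(1,1))
  {5,10}:  v_{5} + v_{10} = v_{4} + v_{8}  ⟹  sig = (2;(1,1))
  {3,10}:  v_{3} + v_{10} = 2·v_{4}  ⟹  sig = (2;(2))
  {1,6,9}:  v_{1} + v_{6} + v_{9} = 0  ⟹  sig = (3;())
  {4,6,9}:  v_{4} + v_{6} + v_{9} = v_{3}  ⟹  sig = (3;(1))
  {6,8,9}:  v_{6} + v_{8} + v_{9} = v_{5}  ⟹  sig = (3;(1))
  {6,9,10}:  v_{6} + v_{9} + v_{10} = v_{4}  ⟹  sig = (3;(1))
  {2,3,7,8}:  v_{2} + v_{3} + v_{7} + v_{8} = 0  ⟹  sig = (4;())
  {2,4,7,8}:  v_{2} + v_{4} + v_{7} + v_{8} = v_{1}  ⟹  sig = (4;(1))
  {2,3,5,7}:  v_{2} + v_{3} + v_{5} + v_{7} = v_{6} + v_{9}  ⟹  sig = (4;(1,1))
  {2,7,8,10}:  v_{2} + v_{7} + v_{8} + v_{10} = 2·v_{1}  ⟹  sig = (4;(2))

so the primitive-relation signature multiset is
{ (2;(1)) ×3,  (2;(1,1)) ×2,  (2;(2)),  (3;()),  (3;(1)) ×3,  (4;()),  (4;(1)),  (4;(1,1)),  (4;(2)) }


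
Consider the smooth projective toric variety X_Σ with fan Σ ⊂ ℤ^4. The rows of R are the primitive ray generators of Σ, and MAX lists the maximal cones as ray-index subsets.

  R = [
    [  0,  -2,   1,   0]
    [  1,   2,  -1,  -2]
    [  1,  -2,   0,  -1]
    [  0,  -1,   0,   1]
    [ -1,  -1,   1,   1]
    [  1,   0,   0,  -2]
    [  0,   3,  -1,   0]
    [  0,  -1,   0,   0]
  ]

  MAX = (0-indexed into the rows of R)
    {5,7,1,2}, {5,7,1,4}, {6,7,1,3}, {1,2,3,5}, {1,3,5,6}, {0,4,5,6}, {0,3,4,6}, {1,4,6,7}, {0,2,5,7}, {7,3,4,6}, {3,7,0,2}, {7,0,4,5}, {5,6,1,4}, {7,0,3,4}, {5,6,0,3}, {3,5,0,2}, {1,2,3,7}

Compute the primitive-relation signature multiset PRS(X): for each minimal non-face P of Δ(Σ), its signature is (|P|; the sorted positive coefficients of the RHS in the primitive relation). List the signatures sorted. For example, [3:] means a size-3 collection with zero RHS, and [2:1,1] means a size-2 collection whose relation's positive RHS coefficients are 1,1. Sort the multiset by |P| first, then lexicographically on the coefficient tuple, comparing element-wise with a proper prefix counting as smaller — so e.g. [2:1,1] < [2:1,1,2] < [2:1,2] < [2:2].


Minimal non-faces — 8 found among 8 rays, 17 max cones:

  {0,1}:  v_{0} + v_{1} = v_{5}  →  sig = [2:1]
  {2,4}:  v_{2} + v_{4} = v_{0} + v_{7}  →  sig = [2:1,1]
  {2,6}:  v_{2} + v_{6} = v_{1} + v_{3}  →  sig = [2:1,1]
  {0,6,7}:  v_{0} + v_{6} + v_{7} = 0  →  sig = [3:]
  {1,3,4}:  v_{1} + v_{3} + v_{4} = 0  →  sig = [3:]
  {3,4,5}:  v_{3} + v_{4} + v_{5} = v_{0}  →  sig = [3:1]
  {3,5,7}:  v_{3} + v_{5} + v_{7} = v_{2}  →  sig = [3:1]
  {5,6,7}:  v_{5} + v_{6} + v_{7} = v_{1}  →  sig = [3:1]

Signatures (|P|; sorted positive RHS coefficients), sorted:
    |P|=2: 3 collections, coeffs (1), (1,1), (1,1)
    |P|=3: 5 collections, coeffs (), (), (1), (1), (1)


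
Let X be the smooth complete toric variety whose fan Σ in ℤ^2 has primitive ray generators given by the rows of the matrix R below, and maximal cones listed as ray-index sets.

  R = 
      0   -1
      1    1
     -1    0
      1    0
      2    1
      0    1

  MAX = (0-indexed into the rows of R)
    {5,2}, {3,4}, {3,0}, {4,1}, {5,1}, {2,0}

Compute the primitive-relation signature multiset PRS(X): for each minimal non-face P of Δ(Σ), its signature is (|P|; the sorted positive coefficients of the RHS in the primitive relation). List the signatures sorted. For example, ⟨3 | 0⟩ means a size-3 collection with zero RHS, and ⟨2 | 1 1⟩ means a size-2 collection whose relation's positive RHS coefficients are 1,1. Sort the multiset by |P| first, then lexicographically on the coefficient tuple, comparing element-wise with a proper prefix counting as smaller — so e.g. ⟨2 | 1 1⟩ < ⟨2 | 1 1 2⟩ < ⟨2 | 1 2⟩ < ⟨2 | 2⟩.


|primitive collections| = 9. Relations:

  {0,5}:  v_{0} + v_{5} = 0 — sig = ⟨2 | 0⟩
  {2,3}:  v_{2} + v_{3} = 0 — sig = ⟨2 | 0⟩
  {0,1}:  v_{0} + v_{1} = v_{3} — sig = ⟨2 | 1⟩
  {1,2}:  v_{1} + v_{2} = v_{5} — sig = ⟨2 | 1⟩
  {1,3}:  v_{1} + v_{3} = v_{4} — sig = ⟨2 | 1⟩
  {2,4}:  v_{2} + v_{4} = v_{1} — sig = ⟨2 | 1⟩
  {3,5}:  v_{3} + v_{5} = v_{1} — sig = ⟨2 | 1⟩
  {0,4}:  v_{0} + v_{4} = 2·v_{3} — sig = ⟨2 | 2⟩
  {4,5}:  v_{4} + v_{5} = 2·v_{1} — sig = ⟨2 | 2⟩

so the primitive-relation signature multiset is
    |P|=2: 9 collections, coeffs (), (), (1), (1), (1), (1), (1), (2), (2)


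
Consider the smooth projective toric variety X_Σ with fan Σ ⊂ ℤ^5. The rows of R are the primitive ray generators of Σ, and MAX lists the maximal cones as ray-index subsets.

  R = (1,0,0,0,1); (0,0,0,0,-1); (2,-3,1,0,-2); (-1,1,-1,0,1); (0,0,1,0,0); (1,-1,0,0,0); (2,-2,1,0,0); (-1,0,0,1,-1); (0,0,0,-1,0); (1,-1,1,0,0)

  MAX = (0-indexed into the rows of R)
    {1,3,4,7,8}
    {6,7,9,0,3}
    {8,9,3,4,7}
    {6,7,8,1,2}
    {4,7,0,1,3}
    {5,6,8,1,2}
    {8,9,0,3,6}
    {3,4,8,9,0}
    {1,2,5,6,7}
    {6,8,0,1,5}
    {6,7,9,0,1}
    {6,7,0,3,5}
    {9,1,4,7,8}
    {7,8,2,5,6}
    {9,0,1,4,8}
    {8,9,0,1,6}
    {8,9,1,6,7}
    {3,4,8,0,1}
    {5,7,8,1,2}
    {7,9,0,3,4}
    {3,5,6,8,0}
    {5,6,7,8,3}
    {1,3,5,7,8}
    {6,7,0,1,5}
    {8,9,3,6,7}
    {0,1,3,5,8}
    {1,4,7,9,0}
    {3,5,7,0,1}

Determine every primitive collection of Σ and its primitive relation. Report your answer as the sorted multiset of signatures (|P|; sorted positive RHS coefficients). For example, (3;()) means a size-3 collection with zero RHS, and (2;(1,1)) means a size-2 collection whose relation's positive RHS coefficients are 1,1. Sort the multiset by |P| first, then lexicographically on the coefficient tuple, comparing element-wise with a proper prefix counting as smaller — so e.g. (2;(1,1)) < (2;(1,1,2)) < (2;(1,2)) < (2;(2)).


Δ(Σ) — 10 vertices, 11 min non-faces:

  P={4,5}:  v_{4} + v_{5} = v_{9}  →  sig = (2;(1))
  P={5,9}:  v_{5} + v_{9} = v_{6}  →  sig = (2;(1))
  P={0,2}:  v_{0} + v_{2} = v_{1} + v_{5} + v_{6}  →  sig = (2;(1,1,1))
  P={2,4}:  v_{2} + v_{4} = v_{1} + v_{6} + v_{7} + v_{8} + v_{9}  →  sig = (2;(1,1,1,1,1))
  P={2,9}:  v_{2} + v_{9} = v_{1} + 2·v_{6} + v_{7} + v_{8}  →  sig = (2;(1,1,1,2))
  P={2,3}:  v_{2} + v_{3} = 2·v_{5} + v_{7} + v_{8}  →  sig = (2;(1,1,2))
  P={4,6}:  v_{4} + v_{6} = 2·v_{9}  →  sig = (2;(2))
  P={0,7,8}:  v_{0} + v_{7} + v_{8} = 0  →  sig = (3;())
  P={1,3,9}:  v_{1} + v_{3} + v_{9} = 0  →  sig = (3;())
  P={1,3,6}:  v_{1} + v_{3} + v_{6} = v_{5}  →  sig = (3;(1))
  P={1,5,6,7,8}:  v_{1} + v_{5} + v_{6} + v_{7} + v_{8} = v_{2}  →  sig = (5;(1))

so the primitive-relation signature multiset is
[(2;(1)), (2;(1)), (2;(1,1,1)), (2;(1,1,1,1,1)), (2;(1,1,1,2)), (2;(1,1,2)), (2;(2)), (3;()), (3;()), (3;(1)), (5;(1))]


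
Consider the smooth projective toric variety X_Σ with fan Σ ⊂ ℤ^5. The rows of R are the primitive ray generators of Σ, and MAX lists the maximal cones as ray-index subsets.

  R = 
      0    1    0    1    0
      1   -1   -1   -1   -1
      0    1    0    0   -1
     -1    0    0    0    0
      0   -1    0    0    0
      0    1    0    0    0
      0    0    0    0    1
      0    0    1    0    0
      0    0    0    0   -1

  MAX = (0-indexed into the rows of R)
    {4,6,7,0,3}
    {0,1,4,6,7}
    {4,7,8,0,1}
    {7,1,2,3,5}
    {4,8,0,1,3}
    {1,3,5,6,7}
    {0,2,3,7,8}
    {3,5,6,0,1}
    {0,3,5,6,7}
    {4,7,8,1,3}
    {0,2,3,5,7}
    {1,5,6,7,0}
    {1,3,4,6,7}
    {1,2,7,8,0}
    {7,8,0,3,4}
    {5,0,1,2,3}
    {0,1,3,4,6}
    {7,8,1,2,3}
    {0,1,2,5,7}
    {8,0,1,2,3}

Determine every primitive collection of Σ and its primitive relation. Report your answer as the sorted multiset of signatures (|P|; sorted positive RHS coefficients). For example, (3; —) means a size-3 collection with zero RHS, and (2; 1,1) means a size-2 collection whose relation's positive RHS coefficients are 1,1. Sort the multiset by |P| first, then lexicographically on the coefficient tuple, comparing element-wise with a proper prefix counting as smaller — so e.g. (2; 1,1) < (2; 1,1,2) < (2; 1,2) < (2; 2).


Σ has 6 primitive collections:

  P={4,5}:  v_{4} + v_{5} = 0  ⟹  sig = (2; —)
  P={6,8}:  v_{6} + v_{8} = 0  ⟹  sig = (2; —)
  P={2,4}:  v_{2} + v_{4} = v_{8}  ⟹  sig = (2; 1)
  P={2,6}:  v_{2} + v_{6} = v_{5}  ⟹  sig = (2; 1)
  P={5,8}:  v_{5} + v_{8} = v_{2}  ⟹  sig = (2; 1)
  P={0,1,3,7}:  v_{0} + v_{1} + v_{3} + v_{7} = v_{8}  ⟹  sig = (4; 1)

so the primitive-relation signature multiset is
    |P|=2: 5 collections, coeffs (), (), (1), (1), (1)
    |P|=4: 1 collection, coeffs (1)


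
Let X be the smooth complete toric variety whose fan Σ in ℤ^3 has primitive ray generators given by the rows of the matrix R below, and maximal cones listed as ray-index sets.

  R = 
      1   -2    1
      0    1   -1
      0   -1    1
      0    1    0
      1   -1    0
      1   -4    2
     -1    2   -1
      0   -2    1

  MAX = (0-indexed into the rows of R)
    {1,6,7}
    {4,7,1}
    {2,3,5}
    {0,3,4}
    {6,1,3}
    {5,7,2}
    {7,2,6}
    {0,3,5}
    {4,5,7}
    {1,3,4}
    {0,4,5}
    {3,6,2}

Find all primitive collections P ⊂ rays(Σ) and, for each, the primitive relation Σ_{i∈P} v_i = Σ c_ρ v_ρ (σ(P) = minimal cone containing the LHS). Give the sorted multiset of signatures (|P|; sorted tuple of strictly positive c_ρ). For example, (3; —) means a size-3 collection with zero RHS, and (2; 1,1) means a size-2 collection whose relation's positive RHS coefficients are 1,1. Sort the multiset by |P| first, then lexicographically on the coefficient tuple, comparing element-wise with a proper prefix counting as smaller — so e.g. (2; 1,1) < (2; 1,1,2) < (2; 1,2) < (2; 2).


Primitive collections (11):

  • {0,6}:  v_{0} + v_{6} = 0  so sig = (2; —)
  • {1,2}:  v_{1} + v_{2} = 0  so sig = (2; —)
  • {0,1}:  v_{0} + v_{1} = v_{4}  so sig = (2; 1)
  • {0,7}:  v_{0} + v_{7} = v_{5}  so sig = (2; 1)
  • {2,4}:  v_{2} + v_{4} = v_{0}  so sig = (2; 1)
  • {3,7}:  v_{3} + v_{7} = v_{2}  so sig = (2; 1)
  • {4,6}:  v_{4} + v_{6} = v_{1}  so sig = (2; 1)
  • {5,6}:  v_{5} + v_{6} = v_{7}  so sig = (2; 1)
  • {0,2}:  v_{0} + v_{2} = v_{3} + v_{5}  so sig = (2; 1,1)
  • {1,5}:  v_{1} + v_{5} = v_{4} + v_{7}  so sig = (2; 1,1)
  • {3,4,5}:  v_{3} + v_{4} + v_{5} = 2·v_{0}  so sig = (3; 2)

Signatures (|P|; sorted positive RHS coefficients), sorted:
    |P|=2: 10 collections, coeffs (), (), (1), (1), (1), (1), (1), (1), (1,1), (1,1)
    |P|=3: 1 collection, coeffs (2)


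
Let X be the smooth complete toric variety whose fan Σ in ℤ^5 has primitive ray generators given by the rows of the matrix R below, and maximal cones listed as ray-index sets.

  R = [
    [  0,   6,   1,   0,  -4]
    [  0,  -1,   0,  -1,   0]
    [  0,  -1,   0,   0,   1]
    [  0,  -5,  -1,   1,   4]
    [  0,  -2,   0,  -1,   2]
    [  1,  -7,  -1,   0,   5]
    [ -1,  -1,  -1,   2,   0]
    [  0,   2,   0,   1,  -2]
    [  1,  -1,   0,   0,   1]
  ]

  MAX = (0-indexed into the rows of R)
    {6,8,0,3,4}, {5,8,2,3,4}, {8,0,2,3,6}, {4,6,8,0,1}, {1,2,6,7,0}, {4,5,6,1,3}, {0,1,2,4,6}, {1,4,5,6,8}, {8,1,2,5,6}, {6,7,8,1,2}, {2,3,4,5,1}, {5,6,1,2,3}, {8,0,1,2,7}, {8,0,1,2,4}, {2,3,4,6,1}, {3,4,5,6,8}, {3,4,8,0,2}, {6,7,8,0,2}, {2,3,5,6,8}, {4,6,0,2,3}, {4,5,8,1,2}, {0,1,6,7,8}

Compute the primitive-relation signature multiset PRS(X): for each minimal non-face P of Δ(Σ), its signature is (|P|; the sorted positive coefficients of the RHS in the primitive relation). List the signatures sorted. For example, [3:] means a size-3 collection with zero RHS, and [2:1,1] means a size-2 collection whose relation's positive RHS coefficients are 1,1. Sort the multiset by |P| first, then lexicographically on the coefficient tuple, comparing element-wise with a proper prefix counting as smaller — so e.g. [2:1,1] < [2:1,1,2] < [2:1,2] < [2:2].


|primitive collections| = 9. Relations:

  P = {4,7}:  v_{4} + v_{7} = 0  →  sig = [2:]
  P = {0,5}:  v_{0} + v_{5} = v_{8}  →  sig = [2:1]
  P = {3,7}:  v_{3} + v_{7} = v_{2} + v_{6} + v_{8}  →  sig = [2:1,1,1]
  P = {5,7}:  v_{5} + v_{7} = v_{1} + v_{2} + v_{6} + 2·v_{8}  →  sig = [2:1,1,1,2]
  P = {0,1,3}:  v_{0} + v_{1} + v_{3} = 0  →  sig = [3:]
  P = {1,3,8}:  v_{1} + v_{3} + v_{8} = v_{5}  →  sig = [3:1]
  P = {2,4,6,8}:  v_{2} + v_{4} + v_{6} + v_{8} = v_{3}  →  sig = [4:1]
  P = {2,4,5,6}:  v_{2} + v_{4} + v_{5} + v_{6} = v_{1} + 2·v_{3}  →  sig = [4:1,2]
  P = {0,1,2,6,8}:  v_{0} + v_{1} + v_{2} + v_{6} + v_{8} = v_{7}  →  sig = [5:1]

so the primitive-relation signature multiset is
{ [2:],  [2:1],  [2:1,1,1],  [2:1,1,1,2],  [3:],  [3:1],  [4:1],  [4:1,2],  [5:1] }


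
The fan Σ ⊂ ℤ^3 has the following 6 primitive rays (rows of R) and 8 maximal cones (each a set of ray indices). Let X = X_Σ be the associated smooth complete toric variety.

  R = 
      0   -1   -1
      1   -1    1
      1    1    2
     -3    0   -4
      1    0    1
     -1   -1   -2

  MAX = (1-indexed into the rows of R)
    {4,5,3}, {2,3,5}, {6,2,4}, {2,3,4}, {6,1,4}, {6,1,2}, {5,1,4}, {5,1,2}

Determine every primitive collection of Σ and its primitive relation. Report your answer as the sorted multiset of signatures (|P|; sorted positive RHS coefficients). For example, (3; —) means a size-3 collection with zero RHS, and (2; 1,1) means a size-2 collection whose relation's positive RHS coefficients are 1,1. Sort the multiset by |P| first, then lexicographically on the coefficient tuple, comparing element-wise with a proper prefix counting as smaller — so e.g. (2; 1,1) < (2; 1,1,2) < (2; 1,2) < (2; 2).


5 minimal non-faces of Δ(Σ) (on 6 rays):

  {3,6}:  v_{3} + v_{6} = 0  ⇒ sig = (2; —)
  {1,3}:  v_{1} + v_{3} = v_{5}  ⇒ sig = (2; 1)
  {5,6}:  v_{5} + v_{6} = v_{1}  ⇒ sig = (2; 1)
  {2,4,5}:  v_{2} + v_{4} + v_{5} = v_{6}  ⇒ sig = (3; 1)
  {1,2,4}:  v_{1} + v_{2} + v_{4} = 2·v_{6}  ⇒ sig = (3; 2)

Sorted signature multiset PRS(X):
{ (2; —),  (2; 1) ×2,  (3; 1),  (3; 2) }


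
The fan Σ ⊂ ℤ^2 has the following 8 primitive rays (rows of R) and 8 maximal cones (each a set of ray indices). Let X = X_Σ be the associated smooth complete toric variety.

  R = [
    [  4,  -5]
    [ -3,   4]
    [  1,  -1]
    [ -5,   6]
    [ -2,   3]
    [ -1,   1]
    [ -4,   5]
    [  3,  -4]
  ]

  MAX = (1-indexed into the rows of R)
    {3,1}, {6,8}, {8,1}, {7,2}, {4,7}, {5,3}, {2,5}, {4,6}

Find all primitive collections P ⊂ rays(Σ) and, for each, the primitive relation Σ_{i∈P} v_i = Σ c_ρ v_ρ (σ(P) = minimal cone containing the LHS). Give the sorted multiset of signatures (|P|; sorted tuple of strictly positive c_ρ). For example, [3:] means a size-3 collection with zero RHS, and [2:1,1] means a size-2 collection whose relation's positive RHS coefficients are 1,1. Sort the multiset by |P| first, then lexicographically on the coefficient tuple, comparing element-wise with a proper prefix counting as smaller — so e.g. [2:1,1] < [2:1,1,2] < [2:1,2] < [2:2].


20 minimal non-faces of Δ(Σ) (on 8 rays):

  P = {1,7}:  v_{1} + v_{7} = 0  ⇒ sig = [2:]
  P = {2,8}:  v_{2} + v_{8} = 0  ⇒ sig = [2:]
  P = {3,6}:  v_{3} + v_{6} = 0  ⇒ sig = [2:]
  P = {1,2}:  v_{1} + v_{2} = v_{3}  ⇒ sig = [2:1]
  P = {1,4}:  v_{1} + v_{4} = v_{6}  ⇒ sig = [2:1]
  P = {1,6}:  v_{1} + v_{6} = v_{8}  ⇒ sig = [2:1]
  P = {2,3}:  v_{2} + v_{3} = v_{5}  ⇒ sig = [2:1]
  P = {2,6}:  v_{2} + v_{6} = v_{7}  ⇒ sig = [2:1]
  P = {3,4}:  v_{3} + v_{4} = v_{7}  ⇒ sig = [2:1]
  P = {3,7}:  v_{3} + v_{7} = v_{2}  ⇒ sig = [2:1]
  P = {3,8}:  v_{3} + v_{8} = v_{1}  ⇒ sig = [2:1]
  P = {5,6}:  v_{5} + v_{6} = v_{2}  ⇒ sig = [2:1]
  P = {5,8}:  v_{5} + v_{8} = v_{3}  ⇒ sig = [2:1]
  P = {6,7}:  v_{6} + v_{7} = v_{4}  ⇒ sig = [2:1]
  P = {7,8}:  v_{7} + v_{8} = v_{6}  ⇒ sig = [2:1]
  P = {4,5}:  v_{4} + v_{5} = v_{2} + v_{7}  ⇒ sig = [2:1,1]
  P = {1,5}:  v_{1} + v_{5} = 2·v_{3}  ⇒ sig = [2:2]
  P = {2,4}:  v_{2} + v_{4} = 2·v_{7}  ⇒ sig = [2:2]
  P = {4,8}:  v_{4} + v_{8} = 2·v_{6}  ⇒ sig = [2:2]
  P = {5,7}:  v_{5} + v_{7} = 2·v_{2}  ⇒ sig = [2:2]

so the primitive-relation signature multiset is
    [2:]
    [2:]
    [2:]
    [2:1]
    [2:1]
    [2:1]
    [2:1]
    [2:1]
    [2:1]
    [2:1]
    [2:1]
    [2:1]
    [2:1]
    [2:1]
    [2:1]
    [2:1,1]
    [2:2]
    [2:2]
    [2:2]
    [2:2]


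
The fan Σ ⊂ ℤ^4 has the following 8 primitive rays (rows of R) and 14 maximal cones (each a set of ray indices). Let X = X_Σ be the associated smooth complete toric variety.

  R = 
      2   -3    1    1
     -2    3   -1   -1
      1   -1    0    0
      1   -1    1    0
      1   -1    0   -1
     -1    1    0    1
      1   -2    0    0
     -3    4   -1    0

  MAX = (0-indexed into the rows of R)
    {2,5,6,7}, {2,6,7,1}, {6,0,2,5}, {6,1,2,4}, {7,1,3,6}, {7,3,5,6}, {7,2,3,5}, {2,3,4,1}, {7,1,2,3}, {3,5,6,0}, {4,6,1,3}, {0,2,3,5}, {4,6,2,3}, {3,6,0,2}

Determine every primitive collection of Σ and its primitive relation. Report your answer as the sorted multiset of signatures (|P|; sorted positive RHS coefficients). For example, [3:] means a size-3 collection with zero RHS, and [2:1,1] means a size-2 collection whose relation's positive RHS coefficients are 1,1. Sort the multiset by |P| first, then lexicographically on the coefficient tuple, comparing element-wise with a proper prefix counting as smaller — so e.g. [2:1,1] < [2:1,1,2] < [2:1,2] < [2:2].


Δ(Σ) — 8 vertices, 9 min non-faces:

  {0,1}:  v_{0} + v_{1} = 0  →  sig = [2:]
  {4,5}:  v_{4} + v_{5} = 0  →  sig = [2:]
  {0,7}:  v_{0} + v_{7} = v_{5}  →  sig = [2:1]
  {1,5}:  v_{1} + v_{5} = v_{7}  →  sig = [2:1]
  {4,7}:  v_{4} + v_{7} = v_{1}  →  sig = [2:1]
  {0,4}:  v_{0} + v_{4} = v_{2} + v_{3} + v_{6}  →  sig = [2:1,1,1]
  {2,3,6,7}:  v_{2} + v_{3} + v_{6} + v_{7} = 0  →  sig = [4:]
  {1,2,3,6}:  v_{1} + v_{2} + v_{3} + v_{6} = v_{4}  →  sig = [4:1]
  {2,3,5,6}:  v_{2} + v_{3} + v_{5} + v_{6} = v_{0}  →  sig = [4:1]

Hence PRS(X_Σ) =
    |P|=2: 6 collections, coeffs (), (), (1), (1), (1), (1,1,1)
    |P|=4: 3 collections, coeffs (), (1), (1)


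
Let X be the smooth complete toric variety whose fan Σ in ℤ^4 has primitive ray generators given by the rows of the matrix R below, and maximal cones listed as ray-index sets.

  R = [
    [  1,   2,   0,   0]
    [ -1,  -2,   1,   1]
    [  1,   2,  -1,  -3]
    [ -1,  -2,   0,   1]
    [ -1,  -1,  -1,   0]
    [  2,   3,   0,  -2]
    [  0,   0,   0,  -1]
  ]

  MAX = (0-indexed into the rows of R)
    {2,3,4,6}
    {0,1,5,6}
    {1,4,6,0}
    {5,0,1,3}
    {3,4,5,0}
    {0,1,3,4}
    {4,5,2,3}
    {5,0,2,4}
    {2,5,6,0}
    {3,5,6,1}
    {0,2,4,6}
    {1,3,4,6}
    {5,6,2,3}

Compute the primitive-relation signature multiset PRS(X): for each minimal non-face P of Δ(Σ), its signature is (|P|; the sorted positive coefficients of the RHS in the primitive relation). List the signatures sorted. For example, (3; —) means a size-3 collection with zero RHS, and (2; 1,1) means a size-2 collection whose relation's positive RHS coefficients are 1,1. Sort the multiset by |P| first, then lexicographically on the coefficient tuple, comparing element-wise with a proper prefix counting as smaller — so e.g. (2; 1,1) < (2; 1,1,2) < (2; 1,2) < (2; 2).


Σ has 5 primitive collections:

  P = {1,2}:  v_{1} + v_{2} = 2·v_{6}  ⇒ sig = (2; 2)
  P = {0,3,6}:  v_{0} + v_{3} + v_{6} = 0  ⇒ sig = (3; —)
  P = {1,4,5}:  v_{1} + v_{4} + v_{5} = v_{6}  ⇒ sig = (3; 1)
  P = {4,5,6}:  v_{4} + v_{5} + v_{6} = v_{2}  ⇒ sig = (3; 1)
  P = {0,2,3}:  v_{0} + v_{2} + v_{3} = v_{4} + v_{5}  ⇒ sig = (3; 1,1)

Signatures (|P|; sorted positive RHS coefficients), sorted:
    |P|=2: 1 collection, coeffs (2)
    |P|=3: 4 collections, coeffs (), (1), (1), (1,1)


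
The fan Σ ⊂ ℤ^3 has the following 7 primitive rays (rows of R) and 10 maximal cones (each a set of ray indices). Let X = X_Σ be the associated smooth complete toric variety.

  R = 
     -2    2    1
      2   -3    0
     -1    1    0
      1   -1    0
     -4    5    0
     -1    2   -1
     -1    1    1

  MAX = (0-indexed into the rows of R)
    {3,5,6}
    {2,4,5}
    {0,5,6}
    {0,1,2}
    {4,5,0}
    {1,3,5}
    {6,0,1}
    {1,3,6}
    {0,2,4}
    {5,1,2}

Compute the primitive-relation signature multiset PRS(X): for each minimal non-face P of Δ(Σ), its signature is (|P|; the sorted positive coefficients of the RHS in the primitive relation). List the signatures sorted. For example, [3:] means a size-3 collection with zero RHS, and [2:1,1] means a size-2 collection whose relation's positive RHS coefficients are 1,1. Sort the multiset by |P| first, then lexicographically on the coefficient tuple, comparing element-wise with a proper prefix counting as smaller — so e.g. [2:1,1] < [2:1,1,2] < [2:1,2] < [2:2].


9 collections generate NE(X_Σ); each relation:

  {2,3}:  v_{2} + v_{3} = 0  ⟹  sig = [2:]
  {0,3}:  v_{0} + v_{3} = v_{6}  ⟹  sig = [2:1]
  {2,6}:  v_{2} + v_{6} = v_{0}  ⟹  sig = [2:1]
  {3,4}:  v_{3} + v_{4} = v_{0} + v_{5}  ⟹  sig = [2:1,1]
  {4,6}:  v_{4} + v_{6} = 2·v_{0} + v_{5}  ⟹  sig = [2:1,2]
  {1,4}:  v_{1} + v_{4} = 2·v_{2}  ⟹  sig = [2:2]
  {1,5,6}:  v_{1} + v_{5} + v_{6} = 0  ⟹  sig = [3:]
  {0,1,5}:  v_{0} + v_{1} + v_{5} = v_{2}  ⟹  sig = [3:1]
  {0,2,5}:  v_{0} + v_{2} + v_{5} = v_{4}  ⟹  sig = [3:1]

Sorted signature multiset PRS(X):
    |P|=2: 6 collections, coeffs (), (1), (1), (1,1), (1,2), (2)
    |P|=3: 3 collections, coeffs (), (1), (1)
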